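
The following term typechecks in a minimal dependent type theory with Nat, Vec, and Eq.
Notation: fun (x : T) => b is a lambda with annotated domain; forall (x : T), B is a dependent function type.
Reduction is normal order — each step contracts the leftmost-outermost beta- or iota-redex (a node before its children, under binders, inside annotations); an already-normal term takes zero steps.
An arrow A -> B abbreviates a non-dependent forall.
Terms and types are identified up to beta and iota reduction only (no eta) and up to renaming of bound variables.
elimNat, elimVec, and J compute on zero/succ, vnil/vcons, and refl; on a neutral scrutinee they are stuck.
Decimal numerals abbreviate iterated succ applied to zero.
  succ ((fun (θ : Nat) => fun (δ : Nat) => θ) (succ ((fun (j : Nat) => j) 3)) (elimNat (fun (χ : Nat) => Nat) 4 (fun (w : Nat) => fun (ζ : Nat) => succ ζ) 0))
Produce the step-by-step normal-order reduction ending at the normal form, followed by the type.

reduction (normal order):
  succ ((fun (θ : Nat) => fun (δ : Nat) => θ) (succ ((fun (j : Nat) => j) 3)) (elimNat (fun (χ : Nat) => Nat) 4 (fun (w : Nat) => fun (ζ : Nat) => succ ζ) 0))
  ~> succ ((fun (θ : Nat) => succ ((fun (δ : Nat) => δ) 3)) (elimNat (fun (j : Nat) => Nat) 4 (fun (χ : Nat) => fun (w : Nat) => succ w) 0))
  ~> succ (succ ((fun (θ : Nat) => θ) 3))
  ~> 5
the term's type:
  Nat


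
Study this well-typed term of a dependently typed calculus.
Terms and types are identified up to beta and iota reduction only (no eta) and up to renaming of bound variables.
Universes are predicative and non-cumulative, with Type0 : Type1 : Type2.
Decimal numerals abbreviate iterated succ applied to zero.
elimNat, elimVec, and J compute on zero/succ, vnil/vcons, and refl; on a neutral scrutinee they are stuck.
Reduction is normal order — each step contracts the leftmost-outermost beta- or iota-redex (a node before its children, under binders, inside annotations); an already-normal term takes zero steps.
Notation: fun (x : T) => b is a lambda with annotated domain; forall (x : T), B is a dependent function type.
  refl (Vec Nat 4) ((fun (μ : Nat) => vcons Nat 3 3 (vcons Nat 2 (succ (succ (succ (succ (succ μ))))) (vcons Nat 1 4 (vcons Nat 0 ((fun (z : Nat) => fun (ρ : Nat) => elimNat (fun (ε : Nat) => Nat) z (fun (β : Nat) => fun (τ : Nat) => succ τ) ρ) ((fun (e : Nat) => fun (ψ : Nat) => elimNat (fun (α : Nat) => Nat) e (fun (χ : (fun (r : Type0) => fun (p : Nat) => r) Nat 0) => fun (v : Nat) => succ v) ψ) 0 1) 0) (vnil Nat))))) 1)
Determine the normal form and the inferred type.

resulting normal form:
  refl (Vec Nat 4) (vcons Nat 3 3 (vcons Nat 2 6 (vcons Nat 1 4 (vcons Nat 0 1 (vnil Nat)))))
the term's type:
  Eq (Vec Nat 4) (vcons Nat 3 3 (vcons Nat 2 6 (vcons Nat 1 4 (vcons Nat 0 1 (vnil Nat))))) (vcons Nat 3 3 (vcons Nat 2 6 (vcons Nat 1 4 (vcons Nat 0 1 (vnil Nat)))))


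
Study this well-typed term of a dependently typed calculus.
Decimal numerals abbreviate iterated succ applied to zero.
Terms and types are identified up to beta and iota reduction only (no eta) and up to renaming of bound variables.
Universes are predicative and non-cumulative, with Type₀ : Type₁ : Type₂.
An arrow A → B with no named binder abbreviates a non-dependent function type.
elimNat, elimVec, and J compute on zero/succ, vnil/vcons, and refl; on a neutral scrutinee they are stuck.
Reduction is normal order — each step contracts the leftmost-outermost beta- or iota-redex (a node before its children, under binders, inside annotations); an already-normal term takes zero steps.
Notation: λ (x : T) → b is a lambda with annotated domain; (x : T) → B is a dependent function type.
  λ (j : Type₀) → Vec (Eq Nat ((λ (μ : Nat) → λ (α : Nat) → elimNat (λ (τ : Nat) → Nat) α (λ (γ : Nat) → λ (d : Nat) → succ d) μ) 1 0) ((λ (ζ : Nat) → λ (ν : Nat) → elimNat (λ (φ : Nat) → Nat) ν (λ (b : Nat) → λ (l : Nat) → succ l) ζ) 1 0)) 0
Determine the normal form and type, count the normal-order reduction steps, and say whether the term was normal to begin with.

reduced normal form:
  λ (j : Type₀) → Vec (Eq Nat 1 1) 0
type:
  Type₀ → Type₀
reduction steps (normal order): 12
term was already normal: no
first contracted redex: a beta-redex


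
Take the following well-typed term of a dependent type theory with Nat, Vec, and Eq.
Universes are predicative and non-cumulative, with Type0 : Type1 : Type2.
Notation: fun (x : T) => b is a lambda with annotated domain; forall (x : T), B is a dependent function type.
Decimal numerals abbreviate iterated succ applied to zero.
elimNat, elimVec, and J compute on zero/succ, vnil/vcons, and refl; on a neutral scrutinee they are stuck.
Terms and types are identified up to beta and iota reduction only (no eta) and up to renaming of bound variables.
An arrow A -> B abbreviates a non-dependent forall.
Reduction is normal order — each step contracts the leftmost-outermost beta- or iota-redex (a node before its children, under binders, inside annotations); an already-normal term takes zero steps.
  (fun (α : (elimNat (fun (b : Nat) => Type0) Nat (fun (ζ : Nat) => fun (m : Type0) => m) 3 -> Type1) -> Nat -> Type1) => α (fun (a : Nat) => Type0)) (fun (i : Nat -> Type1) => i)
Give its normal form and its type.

resulting normal form:
  fun (α : Nat) => Type0
type:
  Nat -> Type1


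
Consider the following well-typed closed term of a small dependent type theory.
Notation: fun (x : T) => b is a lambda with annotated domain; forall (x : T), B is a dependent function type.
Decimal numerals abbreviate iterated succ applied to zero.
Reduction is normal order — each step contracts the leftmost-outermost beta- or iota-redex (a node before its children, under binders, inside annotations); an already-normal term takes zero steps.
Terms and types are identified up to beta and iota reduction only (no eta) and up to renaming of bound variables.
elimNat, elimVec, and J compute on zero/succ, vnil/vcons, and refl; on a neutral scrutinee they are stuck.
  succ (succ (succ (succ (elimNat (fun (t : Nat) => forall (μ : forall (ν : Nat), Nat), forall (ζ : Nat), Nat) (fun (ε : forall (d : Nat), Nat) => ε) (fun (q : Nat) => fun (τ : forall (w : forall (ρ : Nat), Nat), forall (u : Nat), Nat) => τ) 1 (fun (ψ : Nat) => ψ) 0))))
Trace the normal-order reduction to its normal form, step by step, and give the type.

normal-order reduction:
  succ (succ (succ (succ (elimNat (fun (t : Nat) => forall (μ : forall (ν : Nat), Nat), forall (ζ : Nat), Nat) (fun (ε : forall (d : Nat), Nat) => ε) (fun (q : Nat) => fun (τ : forall (w : forall (ρ : Nat), Nat), forall (u : Nat), Nat) => τ) 1 (fun (ψ : Nat) => ψ) 0))))
  ~> succ (succ (succ (succ ((fun (t : Nat) => fun (μ : forall (ν : forall (ζ : Nat), Nat), forall (ε : Nat), Nat) => μ) 0 (elimNat (fun (d : Nat) => forall (q : forall (τ : Nat), Nat), forall (w : Nat), Nat) (fun (ρ : forall (u : Nat), Nat) => ρ) (fun (ψ : Nat) => fun (h : forall (e : forall (g : Nat), Nat), forall (f : Nat), Nat) => h) 0) (fun (i : Nat) => i) 0))))
  ~> succ (succ (succ (succ ((fun (t : forall (μ : forall (ν : Nat), Nat), forall (ζ : Nat), Nat) => t) (elimNat (fun (ε : Nat) => forall (d : forall (q : Nat), Nat), forall (τ : Nat), Nat) (fun (w : forall (ρ : Nat), Nat) => w) (fun (u : Nat) => fun (ψ : forall (h : forall (e : Nat), Nat), forall (g : Nat), Nat) => ψ) 0) (fun (f : Nat) => f) 0))))
  ~> succ (succ (succ (succ (elimNat (fun (t : Nat) => forall (μ : forall (ν : Nat), Nat), forall (ζ : Nat), Nat) (fun (ε : forall (d : Nat), Nat) => ε) (fun (q : Nat) => fun (τ : forall (w : forall (ρ : Nat), Nat), forall (u : Nat), Nat) => τ) 0 (fun (ψ : Nat) => ψ) 0))))
  ~> succ (succ (succ (succ ((fun (t : forall (μ : Nat), Nat) => t) (fun (ν : Nat) => ν) 0))))
  ~> succ (succ (succ (succ ((fun (t : Nat) => t) 0))))
  ~> 4
the term's type:
  Nat


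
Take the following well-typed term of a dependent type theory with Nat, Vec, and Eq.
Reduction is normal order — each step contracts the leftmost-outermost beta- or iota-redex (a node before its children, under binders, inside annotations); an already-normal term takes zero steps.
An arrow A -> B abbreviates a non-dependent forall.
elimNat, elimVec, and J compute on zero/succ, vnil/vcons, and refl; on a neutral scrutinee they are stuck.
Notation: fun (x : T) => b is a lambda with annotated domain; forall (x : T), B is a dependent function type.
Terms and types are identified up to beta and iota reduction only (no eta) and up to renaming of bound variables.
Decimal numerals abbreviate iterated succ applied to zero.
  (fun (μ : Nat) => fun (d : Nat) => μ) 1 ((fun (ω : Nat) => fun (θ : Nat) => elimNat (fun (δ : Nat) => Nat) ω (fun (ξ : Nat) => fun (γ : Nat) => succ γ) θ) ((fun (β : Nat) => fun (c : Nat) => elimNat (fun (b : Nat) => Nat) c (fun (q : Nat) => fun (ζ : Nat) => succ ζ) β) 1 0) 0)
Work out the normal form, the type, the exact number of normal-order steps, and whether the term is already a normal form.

reduced normal form:
  1
inferred type:
  Nat
reduction steps (normal order): 2
started in normal form: no
first redex: a beta-redex


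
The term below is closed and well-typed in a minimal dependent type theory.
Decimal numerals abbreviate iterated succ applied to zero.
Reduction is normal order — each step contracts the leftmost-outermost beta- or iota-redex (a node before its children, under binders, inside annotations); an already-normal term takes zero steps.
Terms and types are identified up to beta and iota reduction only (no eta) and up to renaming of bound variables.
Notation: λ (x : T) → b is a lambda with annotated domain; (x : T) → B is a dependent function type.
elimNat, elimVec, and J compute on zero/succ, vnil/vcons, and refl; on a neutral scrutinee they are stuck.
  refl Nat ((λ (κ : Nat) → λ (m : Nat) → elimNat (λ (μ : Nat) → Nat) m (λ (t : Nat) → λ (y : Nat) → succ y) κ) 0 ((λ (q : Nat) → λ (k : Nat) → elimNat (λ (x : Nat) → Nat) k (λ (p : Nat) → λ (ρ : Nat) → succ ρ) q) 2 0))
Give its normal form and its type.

resulting normal form:
  refl Nat 2
the term's type:
  Eq Nat 2 2


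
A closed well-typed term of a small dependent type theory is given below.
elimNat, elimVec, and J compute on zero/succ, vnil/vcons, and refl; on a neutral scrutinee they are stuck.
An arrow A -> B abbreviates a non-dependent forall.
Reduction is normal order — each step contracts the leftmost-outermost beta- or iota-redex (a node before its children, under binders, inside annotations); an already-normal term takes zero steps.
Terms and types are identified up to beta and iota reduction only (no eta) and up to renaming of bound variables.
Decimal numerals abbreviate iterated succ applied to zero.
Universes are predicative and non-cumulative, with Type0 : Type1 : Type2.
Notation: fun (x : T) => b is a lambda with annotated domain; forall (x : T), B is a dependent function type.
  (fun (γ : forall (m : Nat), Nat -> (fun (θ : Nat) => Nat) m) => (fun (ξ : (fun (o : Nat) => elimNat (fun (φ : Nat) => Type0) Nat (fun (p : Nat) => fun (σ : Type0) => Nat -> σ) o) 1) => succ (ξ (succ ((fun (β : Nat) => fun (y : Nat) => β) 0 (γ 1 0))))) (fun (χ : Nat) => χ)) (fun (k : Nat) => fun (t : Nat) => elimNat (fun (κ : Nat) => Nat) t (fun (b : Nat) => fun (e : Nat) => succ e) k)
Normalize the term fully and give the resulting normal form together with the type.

normal form:
  2
the term's type:
  Nat
observation: the leftmost-outermost redex is a beta-redex, and normalization takes 5 steps.


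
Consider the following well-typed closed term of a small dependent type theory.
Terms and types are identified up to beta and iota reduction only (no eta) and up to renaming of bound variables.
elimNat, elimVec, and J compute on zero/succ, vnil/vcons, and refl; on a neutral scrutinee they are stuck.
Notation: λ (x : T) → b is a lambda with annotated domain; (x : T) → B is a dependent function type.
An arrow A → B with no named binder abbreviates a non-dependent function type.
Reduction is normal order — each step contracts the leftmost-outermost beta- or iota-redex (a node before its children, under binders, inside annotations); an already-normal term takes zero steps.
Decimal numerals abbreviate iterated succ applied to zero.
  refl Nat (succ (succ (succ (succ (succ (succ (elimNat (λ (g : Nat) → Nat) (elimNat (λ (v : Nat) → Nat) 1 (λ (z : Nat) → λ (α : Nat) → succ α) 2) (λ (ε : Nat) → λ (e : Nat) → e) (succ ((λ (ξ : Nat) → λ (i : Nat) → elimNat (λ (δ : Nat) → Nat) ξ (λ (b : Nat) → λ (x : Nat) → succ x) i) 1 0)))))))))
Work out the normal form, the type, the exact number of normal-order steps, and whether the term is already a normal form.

normal form:
  refl Nat 9
the term's type:
  Eq Nat 9 9
reduction steps (normal order): 17
term was already normal: no
first redex: an elimNat iota-redex


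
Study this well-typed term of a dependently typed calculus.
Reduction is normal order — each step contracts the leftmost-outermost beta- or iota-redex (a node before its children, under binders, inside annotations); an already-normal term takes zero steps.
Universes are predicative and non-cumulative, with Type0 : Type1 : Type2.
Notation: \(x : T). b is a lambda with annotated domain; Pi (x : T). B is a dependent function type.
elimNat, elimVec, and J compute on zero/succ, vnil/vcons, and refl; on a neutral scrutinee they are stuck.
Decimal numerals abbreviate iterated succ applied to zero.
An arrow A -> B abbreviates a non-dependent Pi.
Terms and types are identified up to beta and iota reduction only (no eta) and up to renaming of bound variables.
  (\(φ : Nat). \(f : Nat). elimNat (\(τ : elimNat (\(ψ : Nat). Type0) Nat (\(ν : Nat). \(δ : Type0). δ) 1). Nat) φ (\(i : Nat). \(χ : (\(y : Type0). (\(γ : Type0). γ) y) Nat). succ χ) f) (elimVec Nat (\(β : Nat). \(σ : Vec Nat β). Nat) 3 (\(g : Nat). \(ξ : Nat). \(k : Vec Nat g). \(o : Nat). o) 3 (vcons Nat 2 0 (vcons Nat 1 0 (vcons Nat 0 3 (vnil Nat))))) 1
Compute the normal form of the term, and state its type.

normal form:
  4
inferred type:
  Nat
observation: the first redex contracted is a beta-redex; the normal form is reached in 22 normal-order steps.


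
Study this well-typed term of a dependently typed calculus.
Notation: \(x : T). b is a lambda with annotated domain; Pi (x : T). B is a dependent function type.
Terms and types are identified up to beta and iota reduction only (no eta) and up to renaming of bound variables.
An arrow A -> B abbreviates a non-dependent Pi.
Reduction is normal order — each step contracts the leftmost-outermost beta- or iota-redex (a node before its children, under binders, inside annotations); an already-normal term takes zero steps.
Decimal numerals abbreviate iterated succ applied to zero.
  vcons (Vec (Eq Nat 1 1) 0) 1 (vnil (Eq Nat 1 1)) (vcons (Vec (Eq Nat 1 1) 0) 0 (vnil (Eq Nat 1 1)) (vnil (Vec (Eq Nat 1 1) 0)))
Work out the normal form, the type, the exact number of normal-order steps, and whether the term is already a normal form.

normal form:
  vcons (Vec (Eq Nat 1 1) 0) 1 (vnil (Eq Nat 1 1)) (vcons (Vec (Eq Nat 1 1) 0) 0 (vnil (Eq Nat 1 1)) (vnil (Vec (Eq Nat 1 1) 0)))
the term's type:
  Vec (Vec (Eq Nat 1 1) 0) 2
steps to reach normal form (normal order): 0
already normal: yes


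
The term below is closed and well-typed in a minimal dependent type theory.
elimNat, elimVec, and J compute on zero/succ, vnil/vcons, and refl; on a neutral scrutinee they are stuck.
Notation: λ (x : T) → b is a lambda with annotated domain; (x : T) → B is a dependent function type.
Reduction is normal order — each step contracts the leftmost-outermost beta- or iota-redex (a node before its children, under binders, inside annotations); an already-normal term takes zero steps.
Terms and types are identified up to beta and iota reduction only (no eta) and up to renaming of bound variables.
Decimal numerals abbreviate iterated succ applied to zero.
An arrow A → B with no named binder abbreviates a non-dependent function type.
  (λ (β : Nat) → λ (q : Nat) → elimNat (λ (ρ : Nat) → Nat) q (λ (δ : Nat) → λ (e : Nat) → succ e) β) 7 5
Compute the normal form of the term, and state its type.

resulting normal form:
  12
inferred type:
  Nat
observation: the leftmost-outermost redex is a beta-redex, and normalization takes 24 steps.


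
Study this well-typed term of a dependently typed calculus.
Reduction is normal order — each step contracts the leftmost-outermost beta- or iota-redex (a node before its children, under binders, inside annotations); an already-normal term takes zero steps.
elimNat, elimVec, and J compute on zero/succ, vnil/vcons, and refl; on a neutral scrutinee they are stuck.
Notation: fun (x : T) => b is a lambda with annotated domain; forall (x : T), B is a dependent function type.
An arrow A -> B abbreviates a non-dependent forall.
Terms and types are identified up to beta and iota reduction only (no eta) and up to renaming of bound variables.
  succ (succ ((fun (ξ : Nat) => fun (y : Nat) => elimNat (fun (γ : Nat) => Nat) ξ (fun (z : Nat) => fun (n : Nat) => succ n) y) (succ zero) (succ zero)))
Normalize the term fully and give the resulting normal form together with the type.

reduced normal form:
  succ (succ (succ (succ zero)))
the term's type:
  Nat
observation: 6 normal-order steps separate the term from its normal form.


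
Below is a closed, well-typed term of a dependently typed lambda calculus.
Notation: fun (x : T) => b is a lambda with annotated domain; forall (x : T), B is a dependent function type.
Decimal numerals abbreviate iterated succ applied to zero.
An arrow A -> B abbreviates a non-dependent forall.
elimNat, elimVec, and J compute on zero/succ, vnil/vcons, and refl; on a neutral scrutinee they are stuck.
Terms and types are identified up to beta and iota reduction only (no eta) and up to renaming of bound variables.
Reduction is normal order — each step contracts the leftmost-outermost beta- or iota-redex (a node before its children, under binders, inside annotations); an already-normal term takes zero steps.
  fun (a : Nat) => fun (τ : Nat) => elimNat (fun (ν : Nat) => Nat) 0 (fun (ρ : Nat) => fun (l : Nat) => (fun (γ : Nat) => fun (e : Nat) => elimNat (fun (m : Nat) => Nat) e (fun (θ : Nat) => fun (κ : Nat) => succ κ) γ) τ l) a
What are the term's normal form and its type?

reduced normal form:
  fun (a : Nat) => fun (τ : Nat) => elimNat (fun (ν : Nat) => Nat) 0 (fun (ρ : Nat) => fun (l : Nat) => elimNat (fun (γ : Nat) => Nat) l (fun (e : Nat) => fun (m : Nat) => succ m) τ) a
type:
  Nat -> Nat -> Nat
observation: reduction starts at a beta-redex, and 2 normal-order steps reach the normal form.


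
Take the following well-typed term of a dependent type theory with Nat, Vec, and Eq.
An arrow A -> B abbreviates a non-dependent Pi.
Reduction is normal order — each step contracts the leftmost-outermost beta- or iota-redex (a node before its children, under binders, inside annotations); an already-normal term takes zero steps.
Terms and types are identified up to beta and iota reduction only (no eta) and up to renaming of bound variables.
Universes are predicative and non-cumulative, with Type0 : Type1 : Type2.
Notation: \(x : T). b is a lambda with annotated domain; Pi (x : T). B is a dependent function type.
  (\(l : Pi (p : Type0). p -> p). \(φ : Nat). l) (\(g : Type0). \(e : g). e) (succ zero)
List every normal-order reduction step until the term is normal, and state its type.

reduction (normal order):
  (\(l : Pi (p : Type0). p -> p). \(φ : Nat). l) (\(g : Type0). \(e : g). e) (succ zero)
  ~> (\(l : Nat). \(p : Type0). \(φ : p). φ) (succ zero)
  ~> \(l : Type0). \(p : l). p
the term's type:
  Pi (l : Type0). l -> l


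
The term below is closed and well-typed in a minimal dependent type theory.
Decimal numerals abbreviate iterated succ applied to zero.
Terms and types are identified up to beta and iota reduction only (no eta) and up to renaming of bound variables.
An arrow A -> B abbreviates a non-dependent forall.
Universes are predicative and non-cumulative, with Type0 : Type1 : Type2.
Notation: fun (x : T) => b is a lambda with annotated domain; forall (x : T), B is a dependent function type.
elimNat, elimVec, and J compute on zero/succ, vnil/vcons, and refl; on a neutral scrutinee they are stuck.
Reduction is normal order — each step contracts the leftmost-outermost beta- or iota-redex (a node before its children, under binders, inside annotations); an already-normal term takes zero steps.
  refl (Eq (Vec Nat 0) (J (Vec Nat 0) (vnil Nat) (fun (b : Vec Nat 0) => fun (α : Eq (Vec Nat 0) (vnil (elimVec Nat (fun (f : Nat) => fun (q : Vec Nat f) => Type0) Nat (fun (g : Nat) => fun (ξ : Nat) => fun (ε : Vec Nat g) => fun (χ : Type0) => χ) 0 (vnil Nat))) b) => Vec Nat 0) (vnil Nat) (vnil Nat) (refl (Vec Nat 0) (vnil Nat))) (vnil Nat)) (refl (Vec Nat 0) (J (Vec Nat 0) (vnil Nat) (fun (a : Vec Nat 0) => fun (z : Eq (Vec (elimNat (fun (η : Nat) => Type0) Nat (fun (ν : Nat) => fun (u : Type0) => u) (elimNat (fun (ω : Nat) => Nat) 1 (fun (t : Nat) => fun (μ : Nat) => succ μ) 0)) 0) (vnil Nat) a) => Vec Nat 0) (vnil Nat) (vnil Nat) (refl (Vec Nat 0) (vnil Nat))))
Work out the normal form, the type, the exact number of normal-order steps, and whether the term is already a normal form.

reduced normal form:
  refl (Eq (Vec Nat 0) (vnil Nat) (vnil Nat)) (refl (Vec Nat 0) (vnil Nat))
type:
  Eq (Eq (Vec Nat 0) (vnil Nat) (vnil Nat)) (refl (Vec Nat 0) (vnil Nat)) (refl (Vec Nat 0) (vnil Nat))
steps to reach normal form (normal order): 2
term was already normal: no
first redex: a J iota-redex


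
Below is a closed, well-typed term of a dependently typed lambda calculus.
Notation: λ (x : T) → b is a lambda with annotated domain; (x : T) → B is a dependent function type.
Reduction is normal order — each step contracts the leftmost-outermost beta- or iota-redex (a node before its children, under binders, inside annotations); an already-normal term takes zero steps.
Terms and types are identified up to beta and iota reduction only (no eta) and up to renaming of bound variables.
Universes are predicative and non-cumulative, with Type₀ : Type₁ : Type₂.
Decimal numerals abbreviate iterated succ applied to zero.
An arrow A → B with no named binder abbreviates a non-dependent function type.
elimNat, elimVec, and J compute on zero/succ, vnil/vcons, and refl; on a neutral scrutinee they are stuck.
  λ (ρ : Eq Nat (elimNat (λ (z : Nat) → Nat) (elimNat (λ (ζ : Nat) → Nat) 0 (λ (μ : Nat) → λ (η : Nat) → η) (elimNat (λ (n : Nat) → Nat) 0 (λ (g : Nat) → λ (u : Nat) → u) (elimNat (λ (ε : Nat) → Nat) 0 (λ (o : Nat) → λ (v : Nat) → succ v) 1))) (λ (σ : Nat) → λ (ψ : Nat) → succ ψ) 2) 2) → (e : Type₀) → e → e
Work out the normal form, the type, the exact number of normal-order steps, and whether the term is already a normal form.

normal form:
  λ (ρ : Eq Nat 2 2) → (z : Type₀) → z → z
the term's type:
  Eq Nat 2 2 → Type₁
normal-order step count: 16
term was already normal: no
first redex: an elimNat iota-redex


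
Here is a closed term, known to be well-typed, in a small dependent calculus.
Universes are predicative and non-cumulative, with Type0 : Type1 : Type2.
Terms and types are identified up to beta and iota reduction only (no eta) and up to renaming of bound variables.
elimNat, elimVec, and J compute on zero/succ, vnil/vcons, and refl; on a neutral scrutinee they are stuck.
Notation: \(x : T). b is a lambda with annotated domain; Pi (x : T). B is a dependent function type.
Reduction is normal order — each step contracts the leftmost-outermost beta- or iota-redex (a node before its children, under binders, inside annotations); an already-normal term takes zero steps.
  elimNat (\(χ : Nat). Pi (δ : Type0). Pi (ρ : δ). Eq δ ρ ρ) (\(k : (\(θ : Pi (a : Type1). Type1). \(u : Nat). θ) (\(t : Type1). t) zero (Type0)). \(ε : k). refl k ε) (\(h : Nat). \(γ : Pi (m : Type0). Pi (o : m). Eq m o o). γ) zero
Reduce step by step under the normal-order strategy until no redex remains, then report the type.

normal-order reduction sequence:
  elimNat (\(χ : Nat). Pi (δ : Type0). Pi (ρ : δ). Eq δ ρ ρ) (\(k : (\(θ : Pi (a : Type1). Type1). \(u : Nat). θ) (\(t : Type1). t) zero (Type0)). \(ε : k). refl k ε) (\(h : Nat). \(γ : Pi (m : Type0). Pi (o : m). Eq m o o). γ) zero
  ~> \(χ : (\(δ : Pi (ρ : Type1). Type1). \(k : Nat). δ) (\(θ : Type1). θ) zero (Type0)). \(a : χ). refl χ a
  ~> \(χ : (\(δ : Nat). \(ρ : Type1). ρ) zero (Type0)). \(k : χ). refl χ k
  ~> \(χ : (\(δ : Type1). δ) (Type0)). \(ρ : χ). refl χ ρ
  ~> \(χ : Type0). \(δ : χ). refl χ δ
type:
  Pi (χ : Type0). Pi (δ : χ). Eq χ δ δ


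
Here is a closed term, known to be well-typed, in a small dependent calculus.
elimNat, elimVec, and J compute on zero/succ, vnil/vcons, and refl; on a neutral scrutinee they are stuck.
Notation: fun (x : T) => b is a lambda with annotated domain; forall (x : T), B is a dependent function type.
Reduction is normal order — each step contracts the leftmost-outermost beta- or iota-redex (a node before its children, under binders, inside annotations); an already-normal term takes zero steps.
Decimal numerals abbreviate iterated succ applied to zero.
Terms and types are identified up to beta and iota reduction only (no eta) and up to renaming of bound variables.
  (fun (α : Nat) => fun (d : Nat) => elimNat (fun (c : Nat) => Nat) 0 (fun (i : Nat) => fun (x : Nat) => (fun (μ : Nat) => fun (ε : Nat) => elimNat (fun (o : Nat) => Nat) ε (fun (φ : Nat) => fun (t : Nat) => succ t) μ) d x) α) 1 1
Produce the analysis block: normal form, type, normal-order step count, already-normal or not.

resulting normal form:
  1
type:
  Nat
reduction steps (normal order): 12
started in normal form: no
first redex: a beta-redex


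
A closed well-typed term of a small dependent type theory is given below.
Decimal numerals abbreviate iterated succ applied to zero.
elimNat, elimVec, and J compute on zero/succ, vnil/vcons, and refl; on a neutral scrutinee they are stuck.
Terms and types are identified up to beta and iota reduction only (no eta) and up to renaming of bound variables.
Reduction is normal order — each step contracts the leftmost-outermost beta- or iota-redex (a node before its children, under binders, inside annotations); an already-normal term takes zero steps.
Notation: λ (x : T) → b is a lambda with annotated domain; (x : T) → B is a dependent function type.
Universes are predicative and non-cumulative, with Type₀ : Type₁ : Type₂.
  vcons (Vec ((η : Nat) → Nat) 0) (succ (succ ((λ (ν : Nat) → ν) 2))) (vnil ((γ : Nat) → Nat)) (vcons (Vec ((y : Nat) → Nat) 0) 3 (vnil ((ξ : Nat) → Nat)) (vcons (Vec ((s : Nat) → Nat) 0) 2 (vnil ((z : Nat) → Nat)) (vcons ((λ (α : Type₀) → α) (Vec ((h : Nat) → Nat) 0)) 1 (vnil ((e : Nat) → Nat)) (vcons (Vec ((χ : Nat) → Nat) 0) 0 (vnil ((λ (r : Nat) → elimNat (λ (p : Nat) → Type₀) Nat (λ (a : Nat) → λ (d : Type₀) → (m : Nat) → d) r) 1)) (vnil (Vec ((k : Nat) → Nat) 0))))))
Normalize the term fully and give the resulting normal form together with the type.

reduced normal form:
  vcons (Vec ((η : Nat) → Nat) 0) 4 (vnil ((ν : Nat) → Nat)) (vcons (Vec ((γ : Nat) → Nat) 0) 3 (vnil ((y : Nat) → Nat)) (vcons (Vec ((ξ : Nat) → Nat) 0) 2 (vnil ((s : Nat) → Nat)) (vcons (Vec ((z : Nat) → Nat) 0) 1 (vnil ((α : Nat) → Nat)) (vcons (Vec ((h : Nat) → Nat) 0) 0 (vnil ((e : Nat) → Nat)) (vnil (Vec ((χ : Nat) → Nat) 0))))))
inferred type:
  Vec (Vec ((η : Nat) → Nat) 0) 5


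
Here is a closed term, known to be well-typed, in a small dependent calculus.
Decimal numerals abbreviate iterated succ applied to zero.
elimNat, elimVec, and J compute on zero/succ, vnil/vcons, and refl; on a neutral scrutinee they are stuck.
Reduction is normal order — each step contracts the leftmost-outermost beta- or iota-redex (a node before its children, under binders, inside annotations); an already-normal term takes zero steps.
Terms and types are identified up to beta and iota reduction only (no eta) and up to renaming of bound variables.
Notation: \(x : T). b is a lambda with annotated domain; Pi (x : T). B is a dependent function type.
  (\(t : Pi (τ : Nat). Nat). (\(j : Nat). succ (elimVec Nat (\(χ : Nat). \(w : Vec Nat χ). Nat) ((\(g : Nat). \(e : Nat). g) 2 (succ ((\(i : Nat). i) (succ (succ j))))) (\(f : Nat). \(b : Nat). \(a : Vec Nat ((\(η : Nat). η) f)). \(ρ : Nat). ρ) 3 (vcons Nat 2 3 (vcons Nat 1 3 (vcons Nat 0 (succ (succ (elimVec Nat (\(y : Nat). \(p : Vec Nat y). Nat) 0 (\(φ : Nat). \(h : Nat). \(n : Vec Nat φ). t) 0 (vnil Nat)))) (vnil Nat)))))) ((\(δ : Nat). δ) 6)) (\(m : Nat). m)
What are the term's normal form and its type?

resulting normal form:
  3
the term's type:
  Nat
observation: reduction starts at a beta-redex, and 20 normal-order steps reach the normal form.


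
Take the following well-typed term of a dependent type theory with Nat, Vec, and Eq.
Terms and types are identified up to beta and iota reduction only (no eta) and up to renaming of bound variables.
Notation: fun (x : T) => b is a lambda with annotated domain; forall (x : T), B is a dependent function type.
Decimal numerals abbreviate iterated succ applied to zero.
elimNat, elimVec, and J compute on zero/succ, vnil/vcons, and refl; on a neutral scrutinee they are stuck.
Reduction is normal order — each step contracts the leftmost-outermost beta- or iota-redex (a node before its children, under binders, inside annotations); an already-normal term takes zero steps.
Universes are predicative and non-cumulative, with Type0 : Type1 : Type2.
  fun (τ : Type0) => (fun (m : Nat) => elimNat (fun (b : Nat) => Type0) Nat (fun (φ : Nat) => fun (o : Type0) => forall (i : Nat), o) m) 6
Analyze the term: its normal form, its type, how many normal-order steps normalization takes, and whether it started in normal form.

resulting normal form:
  fun (τ : Type0) => forall (m : Nat), forall (b : Nat), forall (φ : Nat), forall (o : Nat), forall (i : Nat), forall (k : Nat), Nat
inferred type:
  forall (τ : Type0), Type0
normal-order step count: 20
already normal: no
first redex: a beta-redex


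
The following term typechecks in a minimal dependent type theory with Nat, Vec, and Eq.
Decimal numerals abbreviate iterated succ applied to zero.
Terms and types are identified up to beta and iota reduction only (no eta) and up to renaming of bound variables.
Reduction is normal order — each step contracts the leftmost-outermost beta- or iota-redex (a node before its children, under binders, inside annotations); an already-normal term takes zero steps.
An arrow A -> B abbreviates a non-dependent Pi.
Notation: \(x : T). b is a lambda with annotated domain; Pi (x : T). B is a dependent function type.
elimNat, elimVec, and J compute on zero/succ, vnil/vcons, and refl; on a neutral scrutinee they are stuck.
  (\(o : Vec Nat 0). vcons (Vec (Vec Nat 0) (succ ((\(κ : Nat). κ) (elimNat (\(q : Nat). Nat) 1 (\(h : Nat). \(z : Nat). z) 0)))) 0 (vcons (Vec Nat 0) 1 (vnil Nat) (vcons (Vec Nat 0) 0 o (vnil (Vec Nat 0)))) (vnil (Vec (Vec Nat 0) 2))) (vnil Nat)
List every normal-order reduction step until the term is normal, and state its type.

reduction (normal order):
  (\(o : Vec Nat 0). vcons (Vec (Vec Nat 0) (succ ((\(κ : Nat). κ) (elimNat (\(q : Nat). Nat) 1 (\(h : Nat). \(z : Nat). z) 0)))) 0 (vcons (Vec Nat 0) 1 (vnil Nat) (vcons (Vec Nat 0) 0 o (vnil (Vec Nat 0)))) (vnil (Vec (Vec Nat 0) 2))) (vnil Nat)
  ~> vcons (Vec (Vec Nat 0) (succ ((\(o : Nat). o) (elimNat (\(κ : Nat). Nat) 1 (\(q : Nat). \(h : Nat). h) 0)))) 0 (vcons (Vec Nat 0) 1 (vnil Nat) (vcons (Vec Nat 0) 0 (vnil Nat) (vnil (Vec Nat 0)))) (vnil (Vec (Vec Nat 0) 2))
  ~> vcons (Vec (Vec Nat 0) (succ (elimNat (\(o : Nat). Nat) 1 (\(κ : Nat). \(q : Nat). q) 0))) 0 (vcons (Vec Nat 0) 1 (vnil Nat) (vcons (Vec Nat 0) 0 (vnil Nat) (vnil (Vec Nat 0)))) (vnil (Vec (Vec Nat 0) 2))
  ~> vcons (Vec (Vec Nat 0) 2) 0 (vcons (Vec Nat 0) 1 (vnil Nat) (vcons (Vec Nat 0) 0 (vnil Nat) (vnil (Vec Nat 0)))) (vnil (Vec (Vec Nat 0) 2))
inferred type:
  Vec (Vec (Vec Nat 0) 2) 1


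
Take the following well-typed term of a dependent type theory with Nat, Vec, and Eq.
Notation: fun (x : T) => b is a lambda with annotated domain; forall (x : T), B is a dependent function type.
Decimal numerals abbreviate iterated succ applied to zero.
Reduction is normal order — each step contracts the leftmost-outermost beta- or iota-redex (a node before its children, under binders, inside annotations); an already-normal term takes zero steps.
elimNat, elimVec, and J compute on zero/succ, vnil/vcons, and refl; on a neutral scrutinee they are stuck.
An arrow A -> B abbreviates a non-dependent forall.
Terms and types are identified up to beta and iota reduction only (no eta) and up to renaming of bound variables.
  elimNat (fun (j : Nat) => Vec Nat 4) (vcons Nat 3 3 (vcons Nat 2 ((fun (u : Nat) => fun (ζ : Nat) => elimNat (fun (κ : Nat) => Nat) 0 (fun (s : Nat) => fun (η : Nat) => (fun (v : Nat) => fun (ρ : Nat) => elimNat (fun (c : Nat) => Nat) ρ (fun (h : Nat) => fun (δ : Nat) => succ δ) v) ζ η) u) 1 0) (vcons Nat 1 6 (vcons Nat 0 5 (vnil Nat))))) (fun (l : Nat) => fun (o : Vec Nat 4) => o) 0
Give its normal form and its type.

reduced normal form:
  vcons Nat 3 3 (vcons Nat 2 0 (vcons Nat 1 6 (vcons Nat 0 5 (vnil Nat))))
the term's type:
  Vec Nat 4


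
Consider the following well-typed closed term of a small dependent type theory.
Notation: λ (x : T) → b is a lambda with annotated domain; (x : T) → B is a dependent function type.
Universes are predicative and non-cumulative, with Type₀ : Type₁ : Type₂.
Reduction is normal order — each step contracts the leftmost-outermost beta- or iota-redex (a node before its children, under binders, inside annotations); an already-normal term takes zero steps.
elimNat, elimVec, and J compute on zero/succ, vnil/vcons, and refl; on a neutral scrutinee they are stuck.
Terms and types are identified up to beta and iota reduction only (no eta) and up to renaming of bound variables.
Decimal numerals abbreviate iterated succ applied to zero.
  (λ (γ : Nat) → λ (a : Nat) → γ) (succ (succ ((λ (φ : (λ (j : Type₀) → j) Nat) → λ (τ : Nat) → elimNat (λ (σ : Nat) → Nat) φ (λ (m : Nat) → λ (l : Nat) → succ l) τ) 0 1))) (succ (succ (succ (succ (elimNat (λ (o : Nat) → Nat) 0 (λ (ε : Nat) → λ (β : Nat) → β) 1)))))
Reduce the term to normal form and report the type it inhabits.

normal form:
  3
type:
  Nat
observation: the term reaches its normal form after 8 normal-order steps.


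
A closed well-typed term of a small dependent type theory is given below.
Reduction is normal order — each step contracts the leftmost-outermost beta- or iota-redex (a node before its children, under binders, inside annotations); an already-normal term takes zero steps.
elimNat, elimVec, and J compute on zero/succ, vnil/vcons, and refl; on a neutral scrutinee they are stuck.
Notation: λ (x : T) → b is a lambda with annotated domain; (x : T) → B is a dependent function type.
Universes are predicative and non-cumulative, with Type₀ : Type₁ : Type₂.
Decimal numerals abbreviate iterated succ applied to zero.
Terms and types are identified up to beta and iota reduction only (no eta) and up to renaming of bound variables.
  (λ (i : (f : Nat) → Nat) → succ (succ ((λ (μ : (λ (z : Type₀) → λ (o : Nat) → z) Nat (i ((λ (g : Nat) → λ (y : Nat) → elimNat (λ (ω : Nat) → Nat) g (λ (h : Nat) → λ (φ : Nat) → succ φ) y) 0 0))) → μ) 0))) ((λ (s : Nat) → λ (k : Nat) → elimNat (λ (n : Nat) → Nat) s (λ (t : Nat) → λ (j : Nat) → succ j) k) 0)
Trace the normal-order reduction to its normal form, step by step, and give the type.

reduction (normal order):
  (λ (i : (f : Nat) → Nat) → succ (succ ((λ (μ : (λ (z : Type₀) → λ (o : Nat) → z) Nat (i ((λ (g : Nat) → λ (y : Nat) → elimNat (λ (ω : Nat) → Nat) g (λ (h : Nat) → λ (φ : Nat) → succ φ) y) 0 0))) → μ) 0))) ((λ (s : Nat) → λ (k : Nat) → elimNat (λ (n : Nat) → Nat) s (λ (t : Nat) → λ (j : Nat) → succ j) k) 0)
  ~> succ (succ ((λ (i : (λ (f : Type₀) → λ (μ : Nat) → f) Nat ((λ (z : Nat) → λ (o : Nat) → elimNat (λ (g : Nat) → Nat) z (λ (y : Nat) → λ (ω : Nat) → succ ω) o) 0 ((λ (h : Nat) → λ (φ : Nat) → elimNat (λ (s : Nat) → Nat) h (λ (k : Nat) → λ (n : Nat) → succ n) φ) 0 0))) → i) 0))
  ~> 2
type:
  Nat


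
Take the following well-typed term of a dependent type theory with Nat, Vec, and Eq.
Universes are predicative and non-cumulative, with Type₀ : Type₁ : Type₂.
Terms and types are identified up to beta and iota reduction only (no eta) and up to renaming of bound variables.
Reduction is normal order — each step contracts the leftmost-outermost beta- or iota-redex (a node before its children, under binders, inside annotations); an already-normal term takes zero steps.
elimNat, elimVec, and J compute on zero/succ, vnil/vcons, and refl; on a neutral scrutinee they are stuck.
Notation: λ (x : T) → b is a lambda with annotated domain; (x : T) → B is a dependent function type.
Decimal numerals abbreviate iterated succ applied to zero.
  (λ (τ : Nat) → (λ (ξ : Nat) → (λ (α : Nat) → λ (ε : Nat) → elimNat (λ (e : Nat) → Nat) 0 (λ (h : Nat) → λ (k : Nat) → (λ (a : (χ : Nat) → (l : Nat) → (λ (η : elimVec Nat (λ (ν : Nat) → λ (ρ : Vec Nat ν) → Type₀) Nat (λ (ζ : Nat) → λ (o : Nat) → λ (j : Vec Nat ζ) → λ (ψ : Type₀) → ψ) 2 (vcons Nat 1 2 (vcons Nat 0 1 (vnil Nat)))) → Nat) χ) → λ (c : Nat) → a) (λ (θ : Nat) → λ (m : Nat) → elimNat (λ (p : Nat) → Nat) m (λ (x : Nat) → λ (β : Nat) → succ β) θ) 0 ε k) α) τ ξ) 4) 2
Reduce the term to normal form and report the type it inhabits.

reduced normal form:
  8
type:
  Nat
observation: contracting a beta-redex first, the term normalizes in 45 steps.


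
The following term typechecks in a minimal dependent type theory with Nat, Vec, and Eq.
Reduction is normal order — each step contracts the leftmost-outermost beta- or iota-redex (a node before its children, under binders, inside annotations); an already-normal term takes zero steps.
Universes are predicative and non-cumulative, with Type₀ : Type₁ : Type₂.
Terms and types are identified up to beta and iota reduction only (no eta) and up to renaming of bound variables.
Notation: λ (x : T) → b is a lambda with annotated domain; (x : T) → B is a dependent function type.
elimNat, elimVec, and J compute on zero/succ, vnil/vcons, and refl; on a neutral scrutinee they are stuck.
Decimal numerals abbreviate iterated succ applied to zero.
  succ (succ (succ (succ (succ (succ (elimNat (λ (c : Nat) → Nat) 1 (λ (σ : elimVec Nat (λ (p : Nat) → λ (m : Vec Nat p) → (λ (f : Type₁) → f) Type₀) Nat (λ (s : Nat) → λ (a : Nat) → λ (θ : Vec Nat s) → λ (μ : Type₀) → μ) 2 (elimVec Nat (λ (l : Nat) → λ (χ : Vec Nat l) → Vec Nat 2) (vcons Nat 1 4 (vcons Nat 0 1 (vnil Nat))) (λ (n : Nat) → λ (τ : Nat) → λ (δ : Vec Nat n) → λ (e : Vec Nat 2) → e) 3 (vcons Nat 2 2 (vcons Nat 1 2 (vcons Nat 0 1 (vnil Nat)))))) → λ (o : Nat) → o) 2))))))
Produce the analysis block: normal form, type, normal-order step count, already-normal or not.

normal form:
  7
type:
  Nat
steps to reach normal form (normal order): 7
term was already normal: no
first redex: an elimNat iota-redex


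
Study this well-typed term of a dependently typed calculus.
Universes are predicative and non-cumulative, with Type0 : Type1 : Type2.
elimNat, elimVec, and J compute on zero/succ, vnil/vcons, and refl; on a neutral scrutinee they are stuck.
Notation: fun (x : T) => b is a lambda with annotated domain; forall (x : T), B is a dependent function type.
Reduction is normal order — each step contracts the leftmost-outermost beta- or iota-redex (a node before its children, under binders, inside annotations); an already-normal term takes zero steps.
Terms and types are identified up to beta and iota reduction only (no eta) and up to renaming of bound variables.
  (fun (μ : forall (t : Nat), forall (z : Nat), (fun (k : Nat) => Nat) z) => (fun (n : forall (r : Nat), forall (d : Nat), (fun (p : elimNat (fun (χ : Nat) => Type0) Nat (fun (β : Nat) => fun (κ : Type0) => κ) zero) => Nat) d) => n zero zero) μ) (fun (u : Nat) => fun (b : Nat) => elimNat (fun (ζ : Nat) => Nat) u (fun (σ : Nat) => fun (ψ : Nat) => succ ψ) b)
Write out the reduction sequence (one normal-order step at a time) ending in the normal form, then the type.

normal-order reduction sequence:
  (fun (μ : forall (t : Nat), forall (z : Nat), (fun (k : Nat) => Nat) z) => (fun (n : forall (r : Nat), forall (d : Nat), (fun (p : elimNat (fun (χ : Nat) => Type0) Nat (fun (β : Nat) => fun (κ : Type0) => κ) zero) => Nat) d) => n zero zero) μ) (fun (u : Nat) => fun (b : Nat) => elimNat (fun (ζ : Nat) => Nat) u (fun (σ : Nat) => fun (ψ : Nat) => succ ψ) b)
  ~> (fun (μ : forall (t : Nat), forall (z : Nat), (fun (k : elimNat (fun (n : Nat) => Type0) Nat (fun (r : Nat) => fun (d : Type0) => d) zero) => Nat) z) => μ zero zero) (fun (p : Nat) => fun (χ : Nat) => elimNat (fun (β : Nat) => Nat) p (fun (κ : Nat) => fun (u : Nat) => succ u) χ)
  ~> (fun (μ : Nat) => fun (t : Nat) => elimNat (fun (z : Nat) => Nat) μ (fun (k : Nat) => fun (n : Nat) => succ n) t) zero zero
  ~> (fun (μ : Nat) => elimNat (fun (t : Nat) => Nat) zero (fun (z : Nat) => fun (k : Nat) => succ k) μ) zero
  ~> elimNat (fun (μ : Nat) => Nat) zero (fun (t : Nat) => fun (z : Nat) => succ z) zero
  ~> zero
the term's type:
  Nat
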